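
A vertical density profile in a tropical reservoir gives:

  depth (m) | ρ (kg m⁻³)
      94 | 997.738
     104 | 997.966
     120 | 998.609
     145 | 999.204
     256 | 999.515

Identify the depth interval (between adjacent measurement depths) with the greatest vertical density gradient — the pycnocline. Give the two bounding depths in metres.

Compute the density gradient over each adjacent pair:
  94–104 m: Δρ/Δz = 0.228/10 = 0.023 kg m⁻⁴
  104–120 m: Δρ/Δz = 0.643/16 = 0.040 kg m⁻⁴
  120–145 m: Δρ/Δz = 0.595/25 = 0.024 kg m⁻⁴
  145–256 m: Δρ/Δz = 0.311/111 = 2.8 × 10⁻³ kg m⁻⁴
The largest gradient is in the 104–120 m interval — the pycnocline.

104–120 m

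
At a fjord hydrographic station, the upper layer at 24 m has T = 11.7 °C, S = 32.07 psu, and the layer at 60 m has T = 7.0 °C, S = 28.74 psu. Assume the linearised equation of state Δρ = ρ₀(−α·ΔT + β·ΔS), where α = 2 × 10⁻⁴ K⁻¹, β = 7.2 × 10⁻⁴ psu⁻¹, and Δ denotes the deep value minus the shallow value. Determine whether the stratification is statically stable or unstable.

ΔT = 7.0 − 11.7 = -4.7 K and ΔS = 28.74 − 32.07 = -3.33 psu (deep − shallow).
−αΔT = 9.40 × 10⁻⁴; βΔS = -2.3976 × 10⁻³; sum Δρ/ρ₀ = -1.4576 × 10⁻³.
Δρ/ρ₀ < 0, so Δρ < 0: deeper water is lighter → statically unstable; the column would overturn.

unstable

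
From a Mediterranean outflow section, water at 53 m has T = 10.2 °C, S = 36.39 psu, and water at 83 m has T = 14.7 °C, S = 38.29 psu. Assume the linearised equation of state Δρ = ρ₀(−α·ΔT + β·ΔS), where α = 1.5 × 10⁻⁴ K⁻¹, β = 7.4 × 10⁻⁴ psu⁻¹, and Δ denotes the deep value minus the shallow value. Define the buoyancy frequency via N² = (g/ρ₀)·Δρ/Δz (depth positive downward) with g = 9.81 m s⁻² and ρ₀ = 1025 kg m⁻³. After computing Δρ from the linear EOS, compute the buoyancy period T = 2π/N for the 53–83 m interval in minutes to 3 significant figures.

ΔT = +4.5 K, ΔS = +1.90 psu (deep − shallow).
Δρ/ρ₀ = −αΔT + βΔS = -6.75 × 10⁻⁴ + 1.406 × 10⁻³ = 7.31 × 10⁻⁴, so Δρ ≈ 0.7493 kg m⁻³.
N² = (g/ρ₀)·Δρ/Δz = g·(Δρ/ρ₀)/Δz = 9.81 × 7.31 × 10⁻⁴ / 30 = 2.3904 × 10⁻⁴ s⁻².
N = √(2.3904 × 10⁻⁴) = 0.015461 rad s⁻¹ → T = 2π/N = 406.39 s = 6.7732 min ≈ 6.77 min.

6.77 min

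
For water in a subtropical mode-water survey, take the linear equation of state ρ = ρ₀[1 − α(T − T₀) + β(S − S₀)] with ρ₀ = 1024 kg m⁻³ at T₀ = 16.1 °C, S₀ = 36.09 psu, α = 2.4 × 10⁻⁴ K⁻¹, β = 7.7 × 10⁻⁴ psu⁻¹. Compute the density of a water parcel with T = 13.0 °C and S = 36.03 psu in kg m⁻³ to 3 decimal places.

1024.715 kg m⁻³

T − T₀ = -3.1 K, S − S₀ = -0.06 psu.
Bracket = 1 − α·(-3.1) + β·(-0.06) = 1 + (6.978 × 10⁻⁴) = 1.0006978.
ρ = 1024 × 1.0006978 = 1024.715 kg m⁻³.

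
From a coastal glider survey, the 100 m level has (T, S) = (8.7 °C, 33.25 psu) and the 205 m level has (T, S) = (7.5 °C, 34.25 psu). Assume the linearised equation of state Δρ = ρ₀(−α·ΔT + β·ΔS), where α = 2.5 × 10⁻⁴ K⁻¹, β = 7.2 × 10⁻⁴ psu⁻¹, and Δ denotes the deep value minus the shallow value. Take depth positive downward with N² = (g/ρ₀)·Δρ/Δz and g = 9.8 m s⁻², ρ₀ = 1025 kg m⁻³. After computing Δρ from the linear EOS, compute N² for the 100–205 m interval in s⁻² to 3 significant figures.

ΔT = -1.2 K, ΔS = +1.00 psu (deep − shallow).
Δρ/ρ₀ = −αΔT + βΔS = 3.00 × 10⁻⁴ + 7.20 × 10⁻⁴ = 1.02 × 10⁻³, so Δρ ≈ 1.046 kg m⁻³.
N² = (g/ρ₀)·Δρ/Δz = g·(Δρ/ρ₀)/Δz = 9.8 × 1.02 × 10⁻³ / 105 = 9.5200 × 10⁻⁵ s⁻² ≈ 9.52 × 10⁻⁵ s⁻².

9.52 × 10⁻⁵ s⁻²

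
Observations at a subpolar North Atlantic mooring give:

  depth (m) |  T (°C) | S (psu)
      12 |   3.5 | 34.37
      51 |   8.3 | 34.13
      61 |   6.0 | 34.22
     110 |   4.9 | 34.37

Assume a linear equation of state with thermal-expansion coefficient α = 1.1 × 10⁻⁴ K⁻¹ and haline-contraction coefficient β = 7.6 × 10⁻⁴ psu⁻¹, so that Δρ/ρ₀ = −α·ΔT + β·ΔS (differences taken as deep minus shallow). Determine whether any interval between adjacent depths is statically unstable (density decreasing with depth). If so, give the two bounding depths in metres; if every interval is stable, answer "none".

Evaluate Δρ/ρ₀ = −αΔT + βΔS across each adjacent pair:
  12–51 m: −αΔT+βΔS = −(1.1 × 10⁻⁴)(+4.8)+(7.6 × 10⁻⁴)(-0.24) = -7.1 × 10⁻⁴ → UNSTABLE
  51–61 m: −αΔT+βΔS = −(1.1 × 10⁻⁴)(-2.3)+(7.6 × 10⁻⁴)(+0.09) = 3.2 × 10⁻⁴ → stable
  61–110 m: −αΔT+βΔS = −(1.1 × 10⁻⁴)(-1.1)+(7.6 × 10⁻⁴)(+0.15) = 2.4 × 10⁻⁴ → stable
The 12–51 m interval has Δρ < 0: lighter water underlies denser water.

12–51 m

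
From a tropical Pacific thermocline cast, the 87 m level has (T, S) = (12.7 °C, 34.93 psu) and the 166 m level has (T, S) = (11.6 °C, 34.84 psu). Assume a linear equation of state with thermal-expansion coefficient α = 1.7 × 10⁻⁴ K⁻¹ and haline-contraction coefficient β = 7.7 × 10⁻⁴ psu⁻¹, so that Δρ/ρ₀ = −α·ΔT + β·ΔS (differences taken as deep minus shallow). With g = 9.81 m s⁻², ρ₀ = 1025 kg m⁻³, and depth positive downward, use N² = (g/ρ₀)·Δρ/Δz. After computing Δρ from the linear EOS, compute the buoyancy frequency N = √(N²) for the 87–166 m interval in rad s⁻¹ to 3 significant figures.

3.82 × 10⁻³ rad s⁻¹

ΔT = -1.1 K, ΔS = -0.09 psu (deep − shallow).
Δρ/ρ₀ = −αΔT + βΔS = 1.87 × 10⁻⁴ − 6.93 × 10⁻⁵ = 1.177 × 10⁻⁴, so Δρ ≈ 0.1206 kg m⁻³.
N² = (g/ρ₀)·Δρ/Δz = g·(Δρ/ρ₀)/Δz = 9.81 × 1.177 × 10⁻⁴ / 79 = 1.4616 × 10⁻⁵ s⁻².
N = √(1.4616 × 10⁻⁵) = 3.8231 × 10⁻³ rad s⁻¹ ≈ 3.82 × 10⁻³ rad s⁻¹.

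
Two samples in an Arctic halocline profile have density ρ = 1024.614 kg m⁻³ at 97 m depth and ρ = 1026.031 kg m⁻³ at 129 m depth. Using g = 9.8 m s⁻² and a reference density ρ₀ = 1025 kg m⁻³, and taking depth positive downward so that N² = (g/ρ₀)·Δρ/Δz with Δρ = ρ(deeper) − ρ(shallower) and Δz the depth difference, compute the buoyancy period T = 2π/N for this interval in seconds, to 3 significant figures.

Δρ = 1026.031 − 1024.614 = 1.417 kg m⁻³ over Δz = 129 − 97 = 32 m.
N² = (9.8/1025) × (1.417/32) = 4.2337 × 10⁻⁴ s⁻².
N = √(4.2337 × 10⁻⁴) = 0.020576 rad s⁻¹, so T = 2π/N = 305.36 s ≈ 305 s.

305 s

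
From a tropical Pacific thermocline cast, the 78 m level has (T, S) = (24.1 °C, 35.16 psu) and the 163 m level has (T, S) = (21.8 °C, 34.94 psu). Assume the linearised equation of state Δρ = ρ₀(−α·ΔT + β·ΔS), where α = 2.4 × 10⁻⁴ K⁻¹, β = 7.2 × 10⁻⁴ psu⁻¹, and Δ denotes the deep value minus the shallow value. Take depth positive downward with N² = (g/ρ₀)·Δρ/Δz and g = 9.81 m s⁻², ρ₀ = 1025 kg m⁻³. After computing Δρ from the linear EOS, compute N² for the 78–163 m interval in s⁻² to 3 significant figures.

4.54 × 10⁻⁵ s⁻²

ΔT = -2.3 K, ΔS = -0.22 psu (deep − shallow).
Δρ/ρ₀ = −αΔT + βΔS = 5.52 × 10⁻⁴ − 1.584 × 10⁻⁴ = 3.936 × 10⁻⁴, so Δρ ≈ 0.4034 kg m⁻³.
N² = (g/ρ₀)·Δρ/Δz = g·(Δρ/ρ₀)/Δz = 9.81 × 3.936 × 10⁻⁴ / 85 = 4.5426 × 10⁻⁵ s⁻² ≈ 4.54 × 10⁻⁵ s⁻².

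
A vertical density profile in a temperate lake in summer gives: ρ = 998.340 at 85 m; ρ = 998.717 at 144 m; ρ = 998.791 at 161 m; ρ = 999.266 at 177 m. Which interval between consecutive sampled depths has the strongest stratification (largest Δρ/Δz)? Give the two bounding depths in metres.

Compute the density gradient over each adjacent pair:
  85–144 m: Δρ/Δz = 0.377/59 = 6.4 × 10⁻³ kg m⁻⁴
  144–161 m: Δρ/Δz = 0.074/17 = 4.4 × 10⁻³ kg m⁻⁴
  161–177 m: Δρ/Δz = 0.475/16 = 0.030 kg m⁻⁴
The largest gradient is in the 161–177 m interval — the pycnocline.

161–177 m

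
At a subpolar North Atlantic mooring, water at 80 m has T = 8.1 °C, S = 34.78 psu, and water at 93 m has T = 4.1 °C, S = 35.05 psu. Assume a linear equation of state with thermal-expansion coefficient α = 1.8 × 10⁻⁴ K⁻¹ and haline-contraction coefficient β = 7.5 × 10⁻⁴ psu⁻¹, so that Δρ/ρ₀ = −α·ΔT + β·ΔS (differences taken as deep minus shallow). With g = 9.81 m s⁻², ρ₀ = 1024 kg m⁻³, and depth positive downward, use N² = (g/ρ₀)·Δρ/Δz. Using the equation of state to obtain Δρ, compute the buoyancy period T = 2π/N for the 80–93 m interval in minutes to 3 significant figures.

ΔT = -4.0 K, ΔS = +0.27 psu (deep − shallow).
Δρ/ρ₀ = −αΔT + βΔS = 7.20 × 10⁻⁴ + 2.025 × 10⁻⁴ = 9.225 × 10⁻⁴, so Δρ ≈ 0.9446 kg m⁻³.
N² = (g/ρ₀)·Δρ/Δz = g·(Δρ/ρ₀)/Δz = 9.81 × 9.225 × 10⁻⁴ / 13 = 6.9613 × 10⁻⁴ s⁻².
N = √(6.9613 × 10⁻⁴) = 0.026384 rad s⁻¹ → T = 2π/N = 238.14 s = 3.9690 min ≈ 3.97 min.

3.97 min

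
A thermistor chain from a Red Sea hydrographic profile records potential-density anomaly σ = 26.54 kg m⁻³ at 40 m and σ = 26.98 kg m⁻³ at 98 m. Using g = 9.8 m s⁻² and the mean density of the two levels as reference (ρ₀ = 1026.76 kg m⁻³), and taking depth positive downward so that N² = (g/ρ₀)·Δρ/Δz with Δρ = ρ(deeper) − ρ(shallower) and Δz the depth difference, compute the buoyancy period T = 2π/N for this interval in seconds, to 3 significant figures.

Δρ = 1026.98 − 1026.54 = 0.44 kg m⁻³ over Δz = 98 − 40 = 58 m.
N² = (9.8/1026.76) × (0.44/58) = 7.2407 × 10⁻⁵ s⁻².
N = √(7.2407 × 10⁻⁵) = 8.5092 × 10⁻³ rad s⁻¹, so T = 2π/N = 738.40 s ≈ 738 s.

738 s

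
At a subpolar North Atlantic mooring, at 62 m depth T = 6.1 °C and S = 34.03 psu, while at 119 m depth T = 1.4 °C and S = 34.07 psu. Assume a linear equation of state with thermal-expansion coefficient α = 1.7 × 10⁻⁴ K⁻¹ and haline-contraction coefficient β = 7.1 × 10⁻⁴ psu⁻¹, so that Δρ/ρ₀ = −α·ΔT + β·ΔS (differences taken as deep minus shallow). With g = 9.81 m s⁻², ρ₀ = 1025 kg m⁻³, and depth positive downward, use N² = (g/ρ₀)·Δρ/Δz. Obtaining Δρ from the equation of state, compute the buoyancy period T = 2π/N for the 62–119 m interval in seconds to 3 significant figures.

527 s

ΔT = -4.7 K, ΔS = +0.04 psu (deep − shallow).
Δρ/ρ₀ = −αΔT + βΔS = 7.99 × 10⁻⁴ + 2.84 × 10⁻⁵ = 8.274 × 10⁻⁴, so Δρ ≈ 0.8481 kg m⁻³.
N² = (g/ρ₀)·Δρ/Δz = g·(Δρ/ρ₀)/Δz = 9.81 × 8.274 × 10⁻⁴ / 57 = 1.4240 × 10⁻⁴ s⁻².
N = √(1.4240 × 10⁻⁴) = 0.011933 rad s⁻¹ → T = 2π/N = 526.54 s ≈ 527 s.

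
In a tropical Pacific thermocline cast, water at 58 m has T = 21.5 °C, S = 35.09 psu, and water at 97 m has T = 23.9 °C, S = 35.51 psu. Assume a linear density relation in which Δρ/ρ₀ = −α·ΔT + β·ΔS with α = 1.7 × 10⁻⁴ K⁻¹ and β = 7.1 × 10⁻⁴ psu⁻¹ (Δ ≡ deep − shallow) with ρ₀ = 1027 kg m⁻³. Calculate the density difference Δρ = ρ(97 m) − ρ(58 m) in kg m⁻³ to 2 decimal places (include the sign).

ΔT = +2.4 K, ΔS = +0.42 psu (deep − shallow).
Δρ/ρ₀ = −(1.7 × 10⁻⁴)(+2.4) + (7.1 × 10⁻⁴)(+0.42) = -1.098 × 10⁻⁴.
Δρ = 1027 × (-1.098 × 10⁻⁴) = -0.11 kg m⁻³.
Negative Δρ: lighter below, statically unstable.

-0.11 kg m⁻³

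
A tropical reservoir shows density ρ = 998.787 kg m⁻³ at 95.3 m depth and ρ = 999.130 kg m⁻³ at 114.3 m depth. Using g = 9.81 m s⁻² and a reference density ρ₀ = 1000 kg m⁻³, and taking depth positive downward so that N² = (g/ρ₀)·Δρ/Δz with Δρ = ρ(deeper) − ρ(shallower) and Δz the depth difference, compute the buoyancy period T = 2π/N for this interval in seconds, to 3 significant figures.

472 s

Δρ = 999.130 − 998.787 = 0.343 kg m⁻³ over Δz = 114.3 − 95.3 = 19 m.
N² = (9.81/1000) × (0.343/19) = 1.7710 × 10⁻⁴ s⁻².
N = √(1.7710 × 10⁻⁴) = 0.013308 rad s⁻¹, so T = 2π/N = 472.14 s ≈ 472 s.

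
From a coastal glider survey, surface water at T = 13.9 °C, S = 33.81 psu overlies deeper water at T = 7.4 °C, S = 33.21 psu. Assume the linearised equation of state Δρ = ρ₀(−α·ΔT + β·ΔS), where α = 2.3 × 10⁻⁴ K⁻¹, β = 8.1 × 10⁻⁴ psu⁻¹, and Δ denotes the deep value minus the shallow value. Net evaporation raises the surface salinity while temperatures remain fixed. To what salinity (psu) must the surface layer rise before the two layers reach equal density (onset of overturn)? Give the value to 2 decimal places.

Neutral buoyancy requires −α(T_deep − T_surf) + β(S_deep − S_surf′) = 0.
S_surf′ = S_deep − (α/β)·ΔT = 33.21 − (2.3 × 10⁻⁴/8.1 × 10⁻⁴)·(-6.5) = 35.0557 psu.
Increase required: 35.0557 − 33.81 = 1.2457 psu.

35.06 psu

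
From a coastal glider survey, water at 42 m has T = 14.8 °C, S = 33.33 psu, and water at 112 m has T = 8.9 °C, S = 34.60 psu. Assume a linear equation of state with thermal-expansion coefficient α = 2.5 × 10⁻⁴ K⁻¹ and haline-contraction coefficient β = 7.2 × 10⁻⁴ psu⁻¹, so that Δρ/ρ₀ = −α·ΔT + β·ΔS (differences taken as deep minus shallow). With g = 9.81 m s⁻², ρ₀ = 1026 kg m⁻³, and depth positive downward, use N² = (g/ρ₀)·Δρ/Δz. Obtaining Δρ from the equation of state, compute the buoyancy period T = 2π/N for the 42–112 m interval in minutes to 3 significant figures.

ΔT = -5.9 K, ΔS = +1.27 psu (deep − shallow).
Δρ/ρ₀ = −αΔT + βΔS = 1.475 × 10⁻³ + 9.144 × 10⁻⁴ = 2.3894 × 10⁻³, so Δρ ≈ 2.452 kg m⁻³.
N² = (g/ρ₀)·Δρ/Δz = g·(Δρ/ρ₀)/Δz = 9.81 × 2.3894 × 10⁻³ / 70 = 3.3486 × 10⁻⁴ s⁻².
N = √(3.3486 × 10⁻⁴) = 0.018299 rad s⁻¹ → T = 2π/N = 343.36 s = 5.7227 min ≈ 5.72 min.

5.72 min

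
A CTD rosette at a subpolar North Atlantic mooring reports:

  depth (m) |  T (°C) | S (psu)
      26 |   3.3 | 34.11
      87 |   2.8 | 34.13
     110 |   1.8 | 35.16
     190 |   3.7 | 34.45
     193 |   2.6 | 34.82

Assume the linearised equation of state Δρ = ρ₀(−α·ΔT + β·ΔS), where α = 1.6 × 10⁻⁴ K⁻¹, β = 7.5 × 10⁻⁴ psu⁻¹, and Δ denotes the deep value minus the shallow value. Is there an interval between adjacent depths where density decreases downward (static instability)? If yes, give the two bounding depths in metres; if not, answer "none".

Evaluate Δρ/ρ₀ = −αΔT + βΔS across each adjacent pair:
  26–87 m: −αΔT+βΔS = −(1.6 × 10⁻⁴)(-0.5)+(7.5 × 10⁻⁴)(+0.02) = 9.5 × 10⁻⁵ → stable
  87–110 m: −αΔT+βΔS = −(1.6 × 10⁻⁴)(-1.0)+(7.5 × 10⁻⁴)(+1.03) = 9.3 × 10⁻⁴ → stable
  110–190 m: −αΔT+βΔS = −(1.6 × 10⁻⁴)(+1.9)+(7.5 × 10⁻⁴)(-0.71) = -8.4 × 10⁻⁴ → UNSTABLE
  190–193 m: −αΔT+βΔS = −(1.6 × 10⁻⁴)(-1.1)+(7.5 × 10⁻⁴)(+0.37) = 4.5 × 10⁻⁴ → stable
The 110–190 m interval has Δρ < 0: lighter water underlies denser water.

110–190 m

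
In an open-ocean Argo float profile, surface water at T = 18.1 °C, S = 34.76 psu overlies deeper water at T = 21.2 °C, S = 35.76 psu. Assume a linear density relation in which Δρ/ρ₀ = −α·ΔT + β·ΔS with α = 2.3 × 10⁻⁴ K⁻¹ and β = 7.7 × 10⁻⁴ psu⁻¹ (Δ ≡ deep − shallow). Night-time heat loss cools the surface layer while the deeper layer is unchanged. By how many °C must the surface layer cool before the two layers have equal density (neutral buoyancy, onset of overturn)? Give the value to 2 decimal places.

Neutral buoyancy requires Δρ = 0, i.e. −α(T_deep − T_surf′) + β(S_deep − S_surf) = 0.
T_surf′ = T_deep − (β/α)·ΔS = 21.2 − (7.7 × 10⁻⁴/2.3 × 10⁻⁴)·(+1.00) = 17.8522 °C.
Cooling required: 18.1 − (17.8522) = 0.2478 °C.

0.25 °C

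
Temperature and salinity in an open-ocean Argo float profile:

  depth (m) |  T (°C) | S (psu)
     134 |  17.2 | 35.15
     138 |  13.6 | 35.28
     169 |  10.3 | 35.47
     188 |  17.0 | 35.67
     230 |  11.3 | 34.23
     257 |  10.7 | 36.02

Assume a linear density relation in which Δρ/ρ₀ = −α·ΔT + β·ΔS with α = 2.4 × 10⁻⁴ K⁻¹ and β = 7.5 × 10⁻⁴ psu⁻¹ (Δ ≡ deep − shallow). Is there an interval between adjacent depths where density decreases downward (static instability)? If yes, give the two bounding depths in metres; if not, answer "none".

Evaluate Δρ/ρ₀ = −αΔT + βΔS across each adjacent pair:
  134–138 m: −αΔT+βΔS = −(2.4 × 10⁻⁴)(-3.6)+(7.5 × 10⁻⁴)(+0.13) = 9.6 × 10⁻⁴ → stable
  138–169 m: −αΔT+βΔS = −(2.4 × 10⁻⁴)(-3.3)+(7.5 × 10⁻⁴)(+0.19) = 9.3 × 10⁻⁴ → stable
  169–188 m: −αΔT+βΔS = −(2.4 × 10⁻⁴)(+6.7)+(7.5 × 10⁻⁴)(+0.20) = -1.5 × 10⁻³ → UNSTABLE
  188–230 m: −αΔT+βΔS = −(2.4 × 10⁻⁴)(-5.7)+(7.5 × 10⁻⁴)(-1.44) = 2.9 × 10⁻⁴ → stable
  230–257 m: −αΔT+βΔS = −(2.4 × 10⁻⁴)(-0.6)+(7.5 × 10⁻⁴)(+1.79) = 1.5 × 10⁻³ → stable
The 169–188 m interval has Δρ < 0: lighter water underlies denser water.

169–188 m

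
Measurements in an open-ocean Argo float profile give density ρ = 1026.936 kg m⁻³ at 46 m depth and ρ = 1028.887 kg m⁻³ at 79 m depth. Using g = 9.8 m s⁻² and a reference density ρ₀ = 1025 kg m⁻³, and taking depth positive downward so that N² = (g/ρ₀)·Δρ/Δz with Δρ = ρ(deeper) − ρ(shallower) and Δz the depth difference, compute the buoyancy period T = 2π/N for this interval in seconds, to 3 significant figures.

Δρ = 1028.887 − 1026.936 = 1.951 kg m⁻³ over Δz = 79 − 46 = 33 m.
N² = (9.8/1025) × (1.951/33) = 5.6526 × 10⁻⁴ s⁻².
N = √(5.6526 × 10⁻⁴) = 0.023775 rad s⁻¹, so T = 2π/N = 264.28 s ≈ 264 s.

264 s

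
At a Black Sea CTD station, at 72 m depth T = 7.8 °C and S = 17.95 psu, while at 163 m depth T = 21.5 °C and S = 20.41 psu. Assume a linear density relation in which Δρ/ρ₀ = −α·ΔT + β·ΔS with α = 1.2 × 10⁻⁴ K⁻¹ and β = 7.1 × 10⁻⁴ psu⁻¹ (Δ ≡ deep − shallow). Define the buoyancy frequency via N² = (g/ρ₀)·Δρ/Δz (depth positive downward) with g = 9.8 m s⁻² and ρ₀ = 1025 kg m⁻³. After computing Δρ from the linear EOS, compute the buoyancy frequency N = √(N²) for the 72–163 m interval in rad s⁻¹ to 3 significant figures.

ΔT = +13.7 K, ΔS = +2.46 psu (deep − shallow).
Δρ/ρ₀ = −αΔT + βΔS = -1.644 × 10⁻³ + 1.7466 × 10⁻³ = 1.026 × 10⁻⁴, so Δρ ≈ 0.1052 kg m⁻³.
N² = (g/ρ₀)·Δρ/Δz = g·(Δρ/ρ₀)/Δz = 9.8 × 1.026 × 10⁻⁴ / 91 = 1.1049 × 10⁻⁵ s⁻².
N = √(1.1049 × 10⁻⁵) = 3.3240 × 10⁻³ rad s⁻¹ ≈ 3.32 × 10⁻³ rad s⁻¹.

3.32 × 10⁻³ rad s⁻¹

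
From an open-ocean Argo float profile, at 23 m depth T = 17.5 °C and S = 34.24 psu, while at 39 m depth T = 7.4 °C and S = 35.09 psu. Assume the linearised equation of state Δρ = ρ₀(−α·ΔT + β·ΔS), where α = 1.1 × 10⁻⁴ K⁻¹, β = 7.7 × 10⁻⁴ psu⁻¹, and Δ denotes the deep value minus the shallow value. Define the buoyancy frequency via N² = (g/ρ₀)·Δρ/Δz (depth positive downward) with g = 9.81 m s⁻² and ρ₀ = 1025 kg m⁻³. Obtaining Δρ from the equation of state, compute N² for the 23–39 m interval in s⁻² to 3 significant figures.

1.08 × 10⁻³ s⁻²

ΔT = -10.1 K, ΔS = +0.85 psu (deep − shallow).
Δρ/ρ₀ = −αΔT + βΔS = 1.111 × 10⁻³ + 6.545 × 10⁻⁴ = 1.7655 × 10⁻³, so Δρ ≈ 1.810 kg m⁻³.
N² = (g/ρ₀)·Δρ/Δz = g·(Δρ/ρ₀)/Δz = 9.81 × 1.7655 × 10⁻³ / 16 = 1.0825 × 10⁻³ s⁻² ≈ 1.08 × 10⁻³ s⁻².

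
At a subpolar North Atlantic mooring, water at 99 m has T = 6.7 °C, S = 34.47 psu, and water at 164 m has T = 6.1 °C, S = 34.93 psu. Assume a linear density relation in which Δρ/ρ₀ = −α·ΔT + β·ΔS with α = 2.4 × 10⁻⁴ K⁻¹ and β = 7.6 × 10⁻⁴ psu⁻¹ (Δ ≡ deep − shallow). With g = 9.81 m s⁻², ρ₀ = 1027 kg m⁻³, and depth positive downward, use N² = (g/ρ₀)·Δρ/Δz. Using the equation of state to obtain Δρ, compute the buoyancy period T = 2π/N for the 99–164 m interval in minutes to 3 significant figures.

ΔT = -0.6 K, ΔS = +0.46 psu (deep − shallow).
Δρ/ρ₀ = −αΔT + βΔS = 1.44 × 10⁻⁴ + 3.496 × 10⁻⁴ = 4.936 × 10⁻⁴, so Δρ ≈ 0.5069 kg m⁻³.
N² = (g/ρ₀)·Δρ/Δz = g·(Δρ/ρ₀)/Δz = 9.81 × 4.936 × 10⁻⁴ / 65 = 7.4496 × 10⁻⁵ s⁻².
N = √(7.4496 × 10⁻⁵) = 8.6311 × 10⁻³ rad s⁻¹ → T = 2π/N = 727.97 s = 12.133 min ≈ 12.1 min.

12.1 min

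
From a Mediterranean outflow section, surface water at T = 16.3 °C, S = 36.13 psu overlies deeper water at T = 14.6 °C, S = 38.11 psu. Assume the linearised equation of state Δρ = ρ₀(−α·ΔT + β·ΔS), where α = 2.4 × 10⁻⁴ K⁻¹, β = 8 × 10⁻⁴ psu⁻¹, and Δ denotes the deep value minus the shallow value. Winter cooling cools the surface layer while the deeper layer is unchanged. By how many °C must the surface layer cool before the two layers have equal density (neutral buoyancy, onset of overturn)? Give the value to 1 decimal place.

8.3 °C

Neutral buoyancy requires Δρ = 0, i.e. −α(T_deep − T_surf′) + β(S_deep − S_surf) = 0.
T_surf′ = T_deep − (β/α)·ΔS = 14.6 − (8 × 10⁻⁴/2.4 × 10⁻⁴)·(+1.98) = 8.000 °C.
Cooling required: 16.3 − (8.000) = 8.300 °C.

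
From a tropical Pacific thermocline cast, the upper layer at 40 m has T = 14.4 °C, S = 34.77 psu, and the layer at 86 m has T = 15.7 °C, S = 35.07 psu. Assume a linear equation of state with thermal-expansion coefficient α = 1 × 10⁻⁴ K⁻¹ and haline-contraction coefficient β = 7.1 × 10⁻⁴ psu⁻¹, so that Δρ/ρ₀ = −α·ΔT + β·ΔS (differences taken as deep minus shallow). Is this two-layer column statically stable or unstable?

stable

ΔT = 15.7 − 14.4 = +1.3 K and ΔS = 35.07 − 34.77 = +0.30 psu (deep − shallow).
−αΔT = -1.30 × 10⁻⁴; βΔS = 2.13 × 10⁻⁴; sum Δρ/ρ₀ = 8.30 × 10⁻⁵.
Δρ/ρ₀ > 0, so Δρ > 0: deeper water is denser → statically stable.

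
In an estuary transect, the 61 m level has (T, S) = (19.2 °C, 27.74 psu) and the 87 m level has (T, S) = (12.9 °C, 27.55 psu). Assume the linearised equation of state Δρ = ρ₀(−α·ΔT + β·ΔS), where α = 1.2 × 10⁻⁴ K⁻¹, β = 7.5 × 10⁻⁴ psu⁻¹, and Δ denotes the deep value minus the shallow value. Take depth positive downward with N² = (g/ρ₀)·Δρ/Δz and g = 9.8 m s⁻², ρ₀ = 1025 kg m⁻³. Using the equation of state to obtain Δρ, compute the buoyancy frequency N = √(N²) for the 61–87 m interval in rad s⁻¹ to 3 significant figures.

ΔT = -6.3 K, ΔS = -0.19 psu (deep − shallow).
Δρ/ρ₀ = −αΔT + βΔS = 7.56 × 10⁻⁴ − 1.425 × 10⁻⁴ = 6.135 × 10⁻⁴, so Δρ ≈ 0.6288 kg m⁻³.
N² = (g/ρ₀)·Δρ/Δz = g·(Δρ/ρ₀)/Δz = 9.8 × 6.135 × 10⁻⁴ / 26 = 2.3124 × 10⁻⁴ s⁻².
N = √(2.3124 × 10⁻⁴) = 0.015207 rad s⁻¹ ≈ 0.0152 rad s⁻¹.

0.0152 rad s⁻¹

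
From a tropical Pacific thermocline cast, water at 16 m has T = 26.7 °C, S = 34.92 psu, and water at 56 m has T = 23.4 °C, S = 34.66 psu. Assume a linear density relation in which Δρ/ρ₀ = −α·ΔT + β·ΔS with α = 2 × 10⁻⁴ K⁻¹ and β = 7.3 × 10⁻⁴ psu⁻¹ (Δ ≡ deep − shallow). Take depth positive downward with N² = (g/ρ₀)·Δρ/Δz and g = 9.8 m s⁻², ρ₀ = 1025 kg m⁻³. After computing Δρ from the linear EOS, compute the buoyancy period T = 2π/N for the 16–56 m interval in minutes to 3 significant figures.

ΔT = -3.3 K, ΔS = -0.26 psu (deep − shallow).
Δρ/ρ₀ = −αΔT + βΔS = 6.60 × 10⁻⁴ − 1.898 × 10⁻⁴ = 4.702 × 10⁻⁴, so Δρ ≈ 0.4820 kg m⁻³.
N² = (g/ρ₀)·Δρ/Δz = g·(Δρ/ρ₀)/Δz = 9.8 × 4.702 × 10⁻⁴ / 40 = 1.1520 × 10⁻⁴ s⁻².
N = √(1.1520 × 10⁻⁴) = 0.010733 rad s⁻¹ → T = 2π/N = 585.41 s = 9.7568 min ≈ 9.76 min.

9.76 min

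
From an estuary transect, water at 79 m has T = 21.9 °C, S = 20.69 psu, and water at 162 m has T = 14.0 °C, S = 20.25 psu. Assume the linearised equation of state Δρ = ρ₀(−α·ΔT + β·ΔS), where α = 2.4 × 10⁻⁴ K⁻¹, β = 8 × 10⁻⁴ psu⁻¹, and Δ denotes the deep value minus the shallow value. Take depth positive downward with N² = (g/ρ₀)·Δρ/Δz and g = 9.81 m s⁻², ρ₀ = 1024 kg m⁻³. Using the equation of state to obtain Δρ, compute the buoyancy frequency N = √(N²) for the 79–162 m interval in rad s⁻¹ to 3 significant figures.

ΔT = -7.9 K, ΔS = -0.44 psu (deep − shallow).
Δρ/ρ₀ = −αΔT + βΔS = 1.896 × 10⁻³ − 3.52 × 10⁻⁴ = 1.544 × 10⁻³, so Δρ ≈ 1.581 kg m⁻³.
N² = (g/ρ₀)·Δρ/Δz = g·(Δρ/ρ₀)/Δz = 9.81 × 1.544 × 10⁻³ / 83 = 1.8249 × 10⁻⁴ s⁻².
N = √(1.8249 × 10⁻⁴) = 0.013509 rad s⁻¹ ≈ 0.0135 rad s⁻¹.

0.0135 rad s⁻¹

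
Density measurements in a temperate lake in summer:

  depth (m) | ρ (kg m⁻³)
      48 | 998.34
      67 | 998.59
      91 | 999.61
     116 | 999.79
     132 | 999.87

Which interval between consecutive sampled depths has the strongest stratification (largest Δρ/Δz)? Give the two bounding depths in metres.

Compute the density gradient over each adjacent pair:
  48–67 m: Δρ/Δz = 0.25/19 = 0.013 kg m⁻⁴
  67–91 m: Δρ/Δz = 1.02/24 = 0.043 kg m⁻⁴
  91–116 m: Δρ/Δz = 0.18/25 = 7.2 × 10⁻³ kg m⁻⁴
  116–132 m: Δρ/Δz = 0.08/16 = 5.0 × 10⁻³ kg m⁻⁴
The largest gradient is in the 67–91 m interval — the pycnocline.

67–91 m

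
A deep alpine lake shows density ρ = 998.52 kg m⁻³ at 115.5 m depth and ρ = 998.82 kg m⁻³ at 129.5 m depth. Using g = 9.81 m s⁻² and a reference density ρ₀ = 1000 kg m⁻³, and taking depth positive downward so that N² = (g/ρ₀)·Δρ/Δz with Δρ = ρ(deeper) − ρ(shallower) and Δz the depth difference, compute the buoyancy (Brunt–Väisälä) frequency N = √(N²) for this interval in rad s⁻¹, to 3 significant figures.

0.0145 rad s⁻¹

Δρ = 998.82 − 998.52 = 0.30 kg m⁻³ over Δz = 129.5 − 115.5 = 14 m.
N² = (9.81/1000) × (0.30/14) = 2.1021 × 10⁻⁴ s⁻².
N = √(2.1021 × 10⁻⁴) = 0.014499 rad s⁻¹ ≈ 0.0145 rad s⁻¹.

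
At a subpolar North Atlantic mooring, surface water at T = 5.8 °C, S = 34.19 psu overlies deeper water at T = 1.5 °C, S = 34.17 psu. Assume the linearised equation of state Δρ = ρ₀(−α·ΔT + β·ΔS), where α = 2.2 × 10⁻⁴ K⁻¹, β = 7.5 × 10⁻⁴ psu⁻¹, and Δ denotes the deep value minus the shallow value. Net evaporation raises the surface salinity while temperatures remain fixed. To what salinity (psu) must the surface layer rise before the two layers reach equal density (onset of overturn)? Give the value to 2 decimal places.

Neutral buoyancy requires −α(T_deep − T_surf) + β(S_deep − S_surf′) = 0.
S_surf′ = S_deep − (α/β)·ΔT = 34.17 − (2.2 × 10⁻⁴/7.5 × 10⁻⁴)·(-4.3) = 35.4313 psu.
Increase required: 35.4313 − 34.19 = 1.2413 psu.

35.43 psu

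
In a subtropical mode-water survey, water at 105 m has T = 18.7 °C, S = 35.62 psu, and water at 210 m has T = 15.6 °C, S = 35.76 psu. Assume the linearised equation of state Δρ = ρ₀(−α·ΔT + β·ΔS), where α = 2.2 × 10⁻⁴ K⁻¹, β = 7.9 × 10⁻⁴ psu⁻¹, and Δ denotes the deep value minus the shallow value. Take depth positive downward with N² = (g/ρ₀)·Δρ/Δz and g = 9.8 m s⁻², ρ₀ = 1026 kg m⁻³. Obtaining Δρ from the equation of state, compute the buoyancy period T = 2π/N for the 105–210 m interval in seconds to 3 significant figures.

731 s

ΔT = -3.1 K, ΔS = +0.14 psu (deep − shallow).
Δρ/ρ₀ = −αΔT + βΔS = 6.82 × 10⁻⁴ + 1.106 × 10⁻⁴ = 7.926 × 10⁻⁴, so Δρ ≈ 0.8132 kg m⁻³.
N² = (g/ρ₀)·Δρ/Δz = g·(Δρ/ρ₀)/Δz = 9.8 × 7.926 × 10⁻⁴ / 105 = 7.3976 × 10⁻⁵ s⁻².
N = √(7.3976 × 10⁻⁵) = 8.6009 × 10⁻³ rad s⁻¹ → T = 2π/N = 730.53 s ≈ 731 s.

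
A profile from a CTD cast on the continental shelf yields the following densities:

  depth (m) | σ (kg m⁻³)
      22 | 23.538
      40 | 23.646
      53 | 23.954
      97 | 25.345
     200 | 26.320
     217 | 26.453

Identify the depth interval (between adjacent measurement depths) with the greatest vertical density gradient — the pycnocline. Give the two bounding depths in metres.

53–97 m

Compute the density gradient over each adjacent pair:
  22–40 m: Δρ/Δz = 0.108/18 = 6.0 × 10⁻³ kg m⁻⁴
  40–53 m: Δρ/Δz = 0.308/13 = 0.024 kg m⁻⁴
  53–97 m: Δρ/Δz = 1.391/44 = 0.032 kg m⁻⁴
  97–200 m: Δρ/Δz = 0.975/103 = 9.5 × 10⁻³ kg m⁻⁴
  200–217 m: Δρ/Δz = 0.133/17 = 7.8 × 10⁻³ kg m⁻⁴
The largest gradient is in the 53–97 m interval — the pycnocline.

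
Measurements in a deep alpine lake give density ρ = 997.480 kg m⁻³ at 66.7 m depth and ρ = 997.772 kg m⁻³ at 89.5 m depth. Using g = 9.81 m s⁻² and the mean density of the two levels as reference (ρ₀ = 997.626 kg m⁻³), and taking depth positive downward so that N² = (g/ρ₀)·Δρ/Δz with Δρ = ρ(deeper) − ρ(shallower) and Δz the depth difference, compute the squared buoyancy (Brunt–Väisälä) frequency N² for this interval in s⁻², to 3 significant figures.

1.26 × 10⁻⁴ s⁻²

Δρ = 997.772 − 997.480 = 0.292 kg m⁻³ over Δz = 89.5 − 66.7 = 22.8 m.
N² = (9.81/997.626) × (0.292/22.8) = 1.2594 × 10⁻⁴ s⁻² ≈ 1.26 × 10⁻⁴ s⁻².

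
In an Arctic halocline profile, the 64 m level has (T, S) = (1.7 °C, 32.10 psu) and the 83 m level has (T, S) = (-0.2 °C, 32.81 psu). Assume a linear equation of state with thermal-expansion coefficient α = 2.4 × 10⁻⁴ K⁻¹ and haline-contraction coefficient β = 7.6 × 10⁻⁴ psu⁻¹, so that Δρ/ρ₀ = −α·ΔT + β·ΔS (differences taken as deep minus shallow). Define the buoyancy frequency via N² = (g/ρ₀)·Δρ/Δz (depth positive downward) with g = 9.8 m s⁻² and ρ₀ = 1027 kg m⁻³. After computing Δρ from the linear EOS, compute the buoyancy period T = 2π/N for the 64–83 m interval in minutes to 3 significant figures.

4.62 min

ΔT = -1.9 K, ΔS = +0.71 psu (deep − shallow).
Δρ/ρ₀ = −αΔT + βΔS = 4.56 × 10⁻⁴ + 5.396 × 10⁻⁴ = 9.956 × 10⁻⁴, so Δρ ≈ 1.022 kg m⁻³.
N² = (g/ρ₀)·Δρ/Δz = g·(Δρ/ρ₀)/Δz = 9.8 × 9.956 × 10⁻⁴ / 19 = 5.1352 × 10⁻⁴ s⁻².
N = √(5.1352 × 10⁻⁴) = 0.022661 rad s⁻¹ → T = 2π/N = 277.27 s = 4.6212 min ≈ 4.62 min.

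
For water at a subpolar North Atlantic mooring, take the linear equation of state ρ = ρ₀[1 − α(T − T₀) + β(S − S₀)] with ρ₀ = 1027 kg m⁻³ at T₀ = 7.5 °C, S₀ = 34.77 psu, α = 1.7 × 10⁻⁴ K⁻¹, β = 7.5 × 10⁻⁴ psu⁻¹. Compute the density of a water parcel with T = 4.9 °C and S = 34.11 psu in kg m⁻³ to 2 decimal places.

T − T₀ = -2.6 K, S − S₀ = -0.66 psu.
Bracket = 1 − α·(-2.6) + β·(-0.66) = 1 + (-5.30 × 10⁻⁵) = 0.9999470.
ρ = 1027 × 0.9999470 = 1026.95 kg m⁻³.

1026.95 kg m⁻³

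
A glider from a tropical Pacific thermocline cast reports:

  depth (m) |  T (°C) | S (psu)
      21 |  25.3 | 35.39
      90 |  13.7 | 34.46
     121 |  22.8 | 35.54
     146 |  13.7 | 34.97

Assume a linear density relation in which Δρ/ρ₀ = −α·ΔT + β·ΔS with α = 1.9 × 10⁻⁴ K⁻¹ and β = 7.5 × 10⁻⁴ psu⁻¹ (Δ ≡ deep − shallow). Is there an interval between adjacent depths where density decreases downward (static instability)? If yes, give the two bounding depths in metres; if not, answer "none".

90–121 m

Evaluate Δρ/ρ₀ = −αΔT + βΔS across each adjacent pair:
  21–90 m: −αΔT+βΔS = −(1.9 × 10⁻⁴)(-11.6)+(7.5 × 10⁻⁴)(-0.93) = 1.5 × 10⁻³ → stable
  90–121 m: −αΔT+βΔS = −(1.9 × 10⁻⁴)(+9.1)+(7.5 × 10⁻⁴)(+1.08) = -9.2 × 10⁻⁴ → UNSTABLE
  121–146 m: −αΔT+βΔS = −(1.9 × 10⁻⁴)(-9.1)+(7.5 × 10⁻⁴)(-0.57) = 1.3 × 10⁻³ → stable
The 90–121 m interval has Δρ < 0: lighter water underlies denser water.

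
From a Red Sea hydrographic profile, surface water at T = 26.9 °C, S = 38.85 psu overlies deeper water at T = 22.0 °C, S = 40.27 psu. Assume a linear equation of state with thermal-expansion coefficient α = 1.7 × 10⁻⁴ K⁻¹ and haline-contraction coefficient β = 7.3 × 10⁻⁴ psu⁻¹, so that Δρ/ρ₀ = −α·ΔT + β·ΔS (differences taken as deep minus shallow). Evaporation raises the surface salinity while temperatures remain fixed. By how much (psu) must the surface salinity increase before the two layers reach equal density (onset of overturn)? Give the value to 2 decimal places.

2.56 psu

Neutral buoyancy requires −α(T_deep − T_surf) + β(S_deep − S_surf′) = 0.
S_surf′ = S_deep − (α/β)·ΔT = 40.27 − (1.7 × 10⁻⁴/7.3 × 10⁻⁴)·(-4.9) = 41.4111 psu.
Increase required: 41.4111 − 38.85 = 2.5611 psu.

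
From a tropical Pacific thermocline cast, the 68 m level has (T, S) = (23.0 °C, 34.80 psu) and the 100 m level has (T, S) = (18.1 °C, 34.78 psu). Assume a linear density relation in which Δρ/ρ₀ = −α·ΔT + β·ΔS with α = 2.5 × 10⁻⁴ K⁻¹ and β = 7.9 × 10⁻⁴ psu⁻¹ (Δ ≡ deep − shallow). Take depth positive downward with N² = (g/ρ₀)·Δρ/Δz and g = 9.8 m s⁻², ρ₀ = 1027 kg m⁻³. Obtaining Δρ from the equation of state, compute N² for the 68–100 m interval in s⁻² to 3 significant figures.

3.70 × 10⁻⁴ s⁻²

ΔT = -4.9 K, ΔS = -0.02 psu (deep − shallow).
Δρ/ρ₀ = −αΔT + βΔS = 1.225 × 10⁻³ − 1.58 × 10⁻⁵ = 1.2092 × 10⁻³, so Δρ ≈ 1.242 kg m⁻³.
N² = (g/ρ₀)·Δρ/Δz = g·(Δρ/ρ₀)/Δz = 9.8 × 1.2092 × 10⁻³ / 32 = 3.7032 × 10⁻⁴ s⁻² ≈ 3.70 × 10⁻⁴ s⁻².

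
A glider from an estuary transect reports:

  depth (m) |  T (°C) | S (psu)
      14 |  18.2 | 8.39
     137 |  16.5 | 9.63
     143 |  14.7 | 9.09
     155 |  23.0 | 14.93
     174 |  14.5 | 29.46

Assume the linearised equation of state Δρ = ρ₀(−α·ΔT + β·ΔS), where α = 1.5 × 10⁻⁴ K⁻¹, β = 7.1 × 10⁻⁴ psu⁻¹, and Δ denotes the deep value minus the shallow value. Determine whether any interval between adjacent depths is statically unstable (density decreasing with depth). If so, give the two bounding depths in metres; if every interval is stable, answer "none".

137–143 m

Evaluate Δρ/ρ₀ = −αΔT + βΔS across each adjacent pair:
  14–137 m: −αΔT+βΔS = −(1.5 × 10⁻⁴)(-1.7)+(7.1 × 10⁻⁴)(+1.24) = 1.1 × 10⁻³ → stable
  137–143 m: −αΔT+βΔS = −(1.5 × 10⁻⁴)(-1.8)+(7.1 × 10⁻⁴)(-0.54) = -1.1 × 10⁻⁴ → UNSTABLE
  143–155 m: −αΔT+βΔS = −(1.5 × 10⁻⁴)(+8.3)+(7.1 × 10⁻⁴)(+5.84) = 2.9 × 10⁻³ → stable
  155–174 m: −αΔT+βΔS = −(1.5 × 10⁻⁴)(-8.5)+(7.1 × 10⁻⁴)(+14.53) = 0.012 → stable
The 137–143 m interval has Δρ < 0: lighter water underlies denser water.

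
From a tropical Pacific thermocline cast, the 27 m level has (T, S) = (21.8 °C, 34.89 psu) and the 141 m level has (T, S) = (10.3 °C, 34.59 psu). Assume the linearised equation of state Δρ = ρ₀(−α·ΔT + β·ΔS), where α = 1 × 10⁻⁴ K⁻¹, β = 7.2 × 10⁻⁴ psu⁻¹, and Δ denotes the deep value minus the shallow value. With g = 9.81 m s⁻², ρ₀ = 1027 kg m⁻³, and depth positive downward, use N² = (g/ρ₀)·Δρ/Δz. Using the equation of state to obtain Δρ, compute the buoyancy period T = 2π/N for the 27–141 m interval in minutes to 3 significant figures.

11.7 min

ΔT = -11.5 K, ΔS = -0.30 psu (deep − shallow).
Δρ/ρ₀ = −αΔT + βΔS = 1.15 × 10⁻³ − 2.16 × 10⁻⁴ = 9.34 × 10⁻⁴, so Δρ ≈ 0.9592 kg m⁻³.
N² = (g/ρ₀)·Δρ/Δz = g·(Δρ/ρ₀)/Δz = 9.81 × 9.34 × 10⁻⁴ / 114 = 8.0373 × 10⁻⁵ s⁻².
N = √(8.0373 × 10⁻⁵) = 8.9651 × 10⁻³ rad s⁻¹ → T = 2π/N = 700.85 s = 11.681 min ≈ 11.7 min.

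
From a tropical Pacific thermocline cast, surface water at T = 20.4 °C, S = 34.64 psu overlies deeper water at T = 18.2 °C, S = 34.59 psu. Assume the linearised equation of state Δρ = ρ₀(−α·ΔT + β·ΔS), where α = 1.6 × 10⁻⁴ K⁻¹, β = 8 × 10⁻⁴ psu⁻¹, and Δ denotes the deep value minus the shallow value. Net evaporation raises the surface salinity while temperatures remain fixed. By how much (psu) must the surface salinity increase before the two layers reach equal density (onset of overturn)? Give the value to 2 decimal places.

0.39 psu

Neutral buoyancy requires −α(T_deep − T_surf) + β(S_deep − S_surf′) = 0.
S_surf′ = S_deep − (α/β)·ΔT = 34.59 − (1.6 × 10⁻⁴/8 × 10⁻⁴)·(-2.2) = 35.0300 psu.
Increase required: 35.0300 − 34.64 = 0.3900 psu.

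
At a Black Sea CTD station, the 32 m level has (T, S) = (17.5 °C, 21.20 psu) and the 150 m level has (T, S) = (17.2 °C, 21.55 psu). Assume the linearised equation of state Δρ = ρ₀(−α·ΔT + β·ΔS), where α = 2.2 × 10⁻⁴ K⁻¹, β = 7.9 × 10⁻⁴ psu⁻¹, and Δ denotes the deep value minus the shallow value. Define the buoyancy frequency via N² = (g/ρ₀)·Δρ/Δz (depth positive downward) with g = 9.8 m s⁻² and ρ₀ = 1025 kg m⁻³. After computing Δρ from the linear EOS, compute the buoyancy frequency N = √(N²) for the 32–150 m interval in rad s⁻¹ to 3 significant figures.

ΔT = -0.3 K, ΔS = +0.35 psu (deep − shallow).
Δρ/ρ₀ = −αΔT + βΔS = 6.60 × 10⁻⁵ + 2.765 × 10⁻⁴ = 3.425 × 10⁻⁴, so Δρ ≈ 0.3511 kg m⁻³.
N² = (g/ρ₀)·Δρ/Δz = g·(Δρ/ρ₀)/Δz = 9.8 × 3.425 × 10⁻⁴ / 118 = 2.8445 × 10⁻⁵ s⁻².
N = √(2.8445 × 10⁻⁵) = 5.3334 × 10⁻³ rad s⁻¹ ≈ 5.33 × 10⁻³ rad s⁻¹.

5.33 × 10⁻³ rad s⁻¹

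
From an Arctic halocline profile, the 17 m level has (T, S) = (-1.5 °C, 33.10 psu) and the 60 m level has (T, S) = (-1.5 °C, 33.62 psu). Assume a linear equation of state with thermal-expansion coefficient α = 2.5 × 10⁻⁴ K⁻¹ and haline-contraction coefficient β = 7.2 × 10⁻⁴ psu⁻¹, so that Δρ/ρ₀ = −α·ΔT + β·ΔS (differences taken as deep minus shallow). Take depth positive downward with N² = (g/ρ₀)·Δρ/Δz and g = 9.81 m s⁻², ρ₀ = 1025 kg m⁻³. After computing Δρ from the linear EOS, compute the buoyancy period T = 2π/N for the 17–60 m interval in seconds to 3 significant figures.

680 s

ΔT = +0.0 K, ΔS = +0.52 psu (deep − shallow).
Δρ/ρ₀ = −αΔT + βΔS = 0 + 3.744 × 10⁻⁴ = 3.744 × 10⁻⁴, so Δρ ≈ 0.3838 kg m⁻³.
N² = (g/ρ₀)·Δρ/Δz = g·(Δρ/ρ₀)/Δz = 9.81 × 3.744 × 10⁻⁴ / 43 = 8.5415 × 10⁻⁵ s⁻².
N = √(8.5415 × 10⁻⁵) = 9.2420 × 10⁻³ rad s⁻¹ → T = 2π/N = 679.85 s ≈ 680 s.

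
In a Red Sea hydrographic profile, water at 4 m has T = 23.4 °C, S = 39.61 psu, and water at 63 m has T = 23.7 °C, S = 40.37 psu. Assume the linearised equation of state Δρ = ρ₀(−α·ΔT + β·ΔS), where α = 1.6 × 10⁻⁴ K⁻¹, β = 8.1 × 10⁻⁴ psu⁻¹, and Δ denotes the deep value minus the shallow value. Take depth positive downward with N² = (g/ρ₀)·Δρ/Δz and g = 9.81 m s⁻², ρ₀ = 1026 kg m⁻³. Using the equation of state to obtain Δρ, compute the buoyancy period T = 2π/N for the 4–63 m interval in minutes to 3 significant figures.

10.8 min

ΔT = +0.3 K, ΔS = +0.76 psu (deep − shallow).
Δρ/ρ₀ = −αΔT + βΔS = -4.80 × 10⁻⁵ + 6.156 × 10⁻⁴ = 5.676 × 10⁻⁴, so Δρ ≈ 0.5824 kg m⁻³.
N² = (g/ρ₀)·Δρ/Δz = g·(Δρ/ρ₀)/Δz = 9.81 × 5.676 × 10⁻⁴ / 59 = 9.4376 × 10⁻⁵ s⁻².
N = √(9.4376 × 10⁻⁵) = 9.7147 × 10⁻³ rad s⁻¹ → T = 2π/N = 646.77 s = 10.780 min ≈ 10.8 min.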